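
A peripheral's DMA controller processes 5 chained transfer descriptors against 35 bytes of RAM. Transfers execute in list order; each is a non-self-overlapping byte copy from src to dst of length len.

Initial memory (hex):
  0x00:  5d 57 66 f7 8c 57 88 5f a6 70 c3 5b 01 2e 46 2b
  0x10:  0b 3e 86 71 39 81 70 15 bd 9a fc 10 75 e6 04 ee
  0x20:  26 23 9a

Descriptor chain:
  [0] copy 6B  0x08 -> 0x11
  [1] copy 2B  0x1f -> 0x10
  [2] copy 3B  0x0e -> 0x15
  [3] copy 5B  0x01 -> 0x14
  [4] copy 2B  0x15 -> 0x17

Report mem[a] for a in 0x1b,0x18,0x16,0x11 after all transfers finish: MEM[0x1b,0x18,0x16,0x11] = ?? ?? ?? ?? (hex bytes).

MEM[0x1b,0x18,0x16,0x11] = 10 f7 f7 26

  after D0: wrote 6B at 0x11 = a670c35b012e
  after D1: wrote 2B at 0x10 = ee26
  after D2: wrote 3B at 0x15 = 462bee
  after D3: wrote 5B at 0x14 = 5766f78c57
  after D4: wrote 2B at 0x17 = 66f7
query mem[0x1b]=0x10, mem[0x18]=0xf7, mem[0x16]=0xf7, mem[0x11]=0x26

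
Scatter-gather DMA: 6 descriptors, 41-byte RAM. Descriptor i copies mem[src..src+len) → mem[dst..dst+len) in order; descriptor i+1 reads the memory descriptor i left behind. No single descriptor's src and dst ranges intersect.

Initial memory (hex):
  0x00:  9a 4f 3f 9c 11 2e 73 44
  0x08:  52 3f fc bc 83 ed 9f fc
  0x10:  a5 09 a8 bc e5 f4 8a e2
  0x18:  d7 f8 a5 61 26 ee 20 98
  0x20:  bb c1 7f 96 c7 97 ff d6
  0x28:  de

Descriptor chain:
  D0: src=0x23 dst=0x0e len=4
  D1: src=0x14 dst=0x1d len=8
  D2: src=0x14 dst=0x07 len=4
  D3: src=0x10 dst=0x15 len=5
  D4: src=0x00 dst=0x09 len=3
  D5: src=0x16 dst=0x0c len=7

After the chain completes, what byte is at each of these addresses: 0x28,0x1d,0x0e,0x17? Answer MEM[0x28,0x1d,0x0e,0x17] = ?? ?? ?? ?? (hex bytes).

MEM[0x28,0x1d,0x0e,0x17] = de e5 bc a8

D0: mem[0x0e..0x11] <- [96 c7 97 ff]
D1: mem[0x1d..0x24] <- [e5 f4 8a e2 d7 f8 a5 61]
D2: mem[0x07..0x0a] <- [e5 f4 8a e2]
D3: mem[0x15..0x19] <- [97 ff a8 bc e5]
D4: mem[0x09..0x0b] <- [9a 4f 3f]
D5: mem[0x0c..0x12] <- [ff a8 bc e5 a5 61 26]
query mem[0x28]=0xde, mem[0x1d]=0xe5, mem[0x0e]=0xbc, mem[0x17]=0xa8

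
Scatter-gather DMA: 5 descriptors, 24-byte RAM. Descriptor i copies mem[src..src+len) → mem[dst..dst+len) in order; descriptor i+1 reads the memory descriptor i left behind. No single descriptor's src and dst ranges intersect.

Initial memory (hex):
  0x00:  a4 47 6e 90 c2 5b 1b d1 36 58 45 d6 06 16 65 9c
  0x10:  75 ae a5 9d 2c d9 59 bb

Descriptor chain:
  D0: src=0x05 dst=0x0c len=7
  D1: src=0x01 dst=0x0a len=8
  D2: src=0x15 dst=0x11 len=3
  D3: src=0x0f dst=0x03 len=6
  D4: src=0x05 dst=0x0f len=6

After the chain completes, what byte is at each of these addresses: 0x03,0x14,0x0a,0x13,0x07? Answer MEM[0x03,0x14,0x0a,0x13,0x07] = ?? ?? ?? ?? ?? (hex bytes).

MEM[0x03,0x14,0x0a,0x13,0x07] = 1b 47 47 58 bb

  after D0: wrote 7B at 0x0c = 5b1bd1365845d6
  after D1: wrote 8B at 0x0a = 476e90c25b1bd136
  after D2: wrote 3B at 0x11 = d959bb
  after D3: wrote 6B at 0x03 = 1bd1d959bb2c
  after D4: wrote 6B at 0x0f = d959bb2c5847
query mem[0x03]=0x1b, mem[0x14]=0x47, mem[0x0a]=0x47, mem[0x13]=0x58, mem[0x07]=0xbb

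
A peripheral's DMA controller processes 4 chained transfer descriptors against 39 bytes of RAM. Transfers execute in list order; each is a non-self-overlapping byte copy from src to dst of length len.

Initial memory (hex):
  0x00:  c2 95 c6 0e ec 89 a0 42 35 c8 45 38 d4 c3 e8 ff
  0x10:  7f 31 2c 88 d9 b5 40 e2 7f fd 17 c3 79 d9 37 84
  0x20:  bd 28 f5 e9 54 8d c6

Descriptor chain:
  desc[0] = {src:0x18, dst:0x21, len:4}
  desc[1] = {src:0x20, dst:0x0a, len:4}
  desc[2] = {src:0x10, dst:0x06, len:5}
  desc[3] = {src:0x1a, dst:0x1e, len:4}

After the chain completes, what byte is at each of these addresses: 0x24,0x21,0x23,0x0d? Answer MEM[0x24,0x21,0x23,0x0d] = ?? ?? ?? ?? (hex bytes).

  after D0: wrote 4B at 0x21 = 7ffd17c3
  after D1: wrote 4B at 0x0a = bd7ffd17
  after D2: wrote 5B at 0x06 = 7f312c88d9
  after D3: wrote 4B at 0x1e = 17c379d9
query mem[0x24]=0xc3, mem[0x21]=0xd9, mem[0x23]=0x17, mem[0x0d]=0x17

MEM[0x24,0x21,0x23,0x0d] = c3 d9 17 17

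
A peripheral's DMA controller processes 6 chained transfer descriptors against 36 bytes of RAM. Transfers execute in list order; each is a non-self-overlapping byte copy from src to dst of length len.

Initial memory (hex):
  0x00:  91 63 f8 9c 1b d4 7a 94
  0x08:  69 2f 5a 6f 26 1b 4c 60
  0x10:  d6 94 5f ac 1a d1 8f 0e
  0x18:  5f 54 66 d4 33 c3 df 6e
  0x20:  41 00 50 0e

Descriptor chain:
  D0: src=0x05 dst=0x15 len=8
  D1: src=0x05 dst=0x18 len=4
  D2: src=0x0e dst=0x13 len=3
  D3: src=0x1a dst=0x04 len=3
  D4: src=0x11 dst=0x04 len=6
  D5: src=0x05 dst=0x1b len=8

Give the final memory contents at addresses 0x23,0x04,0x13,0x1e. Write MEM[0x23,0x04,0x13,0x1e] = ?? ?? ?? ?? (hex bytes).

MEM[0x23,0x04,0x13,0x1e] = 0e 94 4c d6

  after D0: wrote 8B at 0x15 = d47a94692f5a6f26
  after D1: wrote 4B at 0x18 = d47a9469
  after D2: wrote 3B at 0x13 = 4c60d6
  after D3: wrote 3B at 0x04 = 946926
  after D4: wrote 6B at 0x04 = 945f4c60d67a
  after D5: wrote 8B at 0x1b = 5f4c60d67a5a6f26
query mem[0x23]=0x0e, mem[0x04]=0x94, mem[0x13]=0x4c, mem[0x1e]=0xd6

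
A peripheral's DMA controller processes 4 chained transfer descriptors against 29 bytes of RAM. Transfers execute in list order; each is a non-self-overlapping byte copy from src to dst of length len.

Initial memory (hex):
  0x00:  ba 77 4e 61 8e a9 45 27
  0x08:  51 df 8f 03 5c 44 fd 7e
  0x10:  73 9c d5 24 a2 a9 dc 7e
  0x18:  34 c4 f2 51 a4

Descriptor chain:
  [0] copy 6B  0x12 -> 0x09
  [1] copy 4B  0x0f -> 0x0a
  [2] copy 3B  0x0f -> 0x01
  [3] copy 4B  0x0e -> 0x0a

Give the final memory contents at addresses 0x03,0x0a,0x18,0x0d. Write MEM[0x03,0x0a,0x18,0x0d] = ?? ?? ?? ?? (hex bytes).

MEM[0x03,0x0a,0x18,0x0d] = 9c 7e 34 9c

  after D0: wrote 6B at 0x09 = d524a2a9dc7e
  after D1: wrote 4B at 0x0a = 7e739cd5
  after D2: wrote 3B at 0x01 = 7e739c
  after D3: wrote 4B at 0x0a = 7e7e739c
query mem[0x03]=0x9c, mem[0x0a]=0x7e, mem[0x18]=0x34, mem[0x0d]=0x9c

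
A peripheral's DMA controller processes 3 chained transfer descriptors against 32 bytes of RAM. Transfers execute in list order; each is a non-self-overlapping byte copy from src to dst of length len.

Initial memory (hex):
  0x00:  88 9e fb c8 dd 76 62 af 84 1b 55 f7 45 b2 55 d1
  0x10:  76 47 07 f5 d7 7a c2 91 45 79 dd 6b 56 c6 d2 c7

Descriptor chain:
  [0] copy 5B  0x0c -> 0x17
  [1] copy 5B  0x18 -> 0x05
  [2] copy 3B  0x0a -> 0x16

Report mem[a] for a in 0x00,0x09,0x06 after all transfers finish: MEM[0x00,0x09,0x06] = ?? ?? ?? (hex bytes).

MEM[0x00,0x09,0x06] = 88 56 55

D0: mem[0x17..0x1b] <- [45 b2 55 d1 76]
D1: mem[0x05..0x09] <- [b2 55 d1 76 56]
D2: mem[0x16..0x18] <- [55 f7 45]
query mem[0x00]=0x88, mem[0x09]=0x56, mem[0x06]=0x55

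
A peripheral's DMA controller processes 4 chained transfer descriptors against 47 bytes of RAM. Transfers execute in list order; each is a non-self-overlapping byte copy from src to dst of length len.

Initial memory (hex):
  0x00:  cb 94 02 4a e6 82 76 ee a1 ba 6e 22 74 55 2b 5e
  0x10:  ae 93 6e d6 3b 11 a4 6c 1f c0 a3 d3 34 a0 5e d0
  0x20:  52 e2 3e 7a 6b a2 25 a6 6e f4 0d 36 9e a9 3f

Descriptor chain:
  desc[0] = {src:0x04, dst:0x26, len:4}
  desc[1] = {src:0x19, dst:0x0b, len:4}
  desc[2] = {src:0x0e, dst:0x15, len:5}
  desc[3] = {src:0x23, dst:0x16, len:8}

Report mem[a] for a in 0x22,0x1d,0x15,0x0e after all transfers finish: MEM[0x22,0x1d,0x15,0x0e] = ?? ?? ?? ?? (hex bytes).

  after D0: wrote 4B at 0x26 = e68276ee
  after D1: wrote 4B at 0x0b = c0a3d334
  after D2: wrote 5B at 0x15 = 345eae936e
  after D3: wrote 8B at 0x16 = 7a6ba2e68276ee0d
query mem[0x22]=0x3e, mem[0x1d]=0x0d, mem[0x15]=0x34, mem[0x0e]=0x34

MEM[0x22,0x1d,0x15,0x0e] = 3e 0d 34 34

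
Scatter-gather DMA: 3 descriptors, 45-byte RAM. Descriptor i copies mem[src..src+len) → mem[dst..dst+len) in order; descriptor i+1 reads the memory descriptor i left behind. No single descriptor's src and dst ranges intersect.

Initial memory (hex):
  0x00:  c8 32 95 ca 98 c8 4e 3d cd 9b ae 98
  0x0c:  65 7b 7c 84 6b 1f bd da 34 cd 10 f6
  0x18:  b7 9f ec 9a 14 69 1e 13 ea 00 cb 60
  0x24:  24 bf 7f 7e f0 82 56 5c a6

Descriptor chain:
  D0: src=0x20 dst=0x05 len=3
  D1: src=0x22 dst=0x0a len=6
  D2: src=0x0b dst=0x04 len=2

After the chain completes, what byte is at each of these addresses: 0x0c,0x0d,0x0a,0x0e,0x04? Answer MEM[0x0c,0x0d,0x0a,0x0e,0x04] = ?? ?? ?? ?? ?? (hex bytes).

#0 dst[0x05+3] := {0xea,0x00,0xcb}
#1 dst[0x0a+6] := {0xcb,0x60,0x24,0xbf,0x7f,0x7e}
#2 dst[0x04+2] := {0x60,0x24}
query mem[0x0c]=0x24, mem[0x0d]=0xbf, mem[0x0a]=0xcb, mem[0x0e]=0x7f, mem[0x04]=0x60

MEM[0x0c,0x0d,0x0a,0x0e,0x04] = 24 bf cb 7f 60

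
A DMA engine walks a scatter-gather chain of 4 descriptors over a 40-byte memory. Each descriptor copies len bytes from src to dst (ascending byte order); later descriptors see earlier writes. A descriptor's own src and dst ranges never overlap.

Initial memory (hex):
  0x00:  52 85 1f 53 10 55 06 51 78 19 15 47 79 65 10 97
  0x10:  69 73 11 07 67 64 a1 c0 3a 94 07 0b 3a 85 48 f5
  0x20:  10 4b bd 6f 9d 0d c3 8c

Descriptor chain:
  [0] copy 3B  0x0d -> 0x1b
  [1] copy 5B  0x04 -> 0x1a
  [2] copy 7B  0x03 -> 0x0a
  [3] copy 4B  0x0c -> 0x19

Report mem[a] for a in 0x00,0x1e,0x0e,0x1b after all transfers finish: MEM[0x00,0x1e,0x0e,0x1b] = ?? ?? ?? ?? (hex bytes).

MEM[0x00,0x1e,0x0e,0x1b] = 52 78 51 51

D0: mem[0x1b..0x1d] <- [65 10 97]
D1: mem[0x1a..0x1e] <- [10 55 06 51 78]
D2: mem[0x0a..0x10] <- [53 10 55 06 51 78 19]
D3: mem[0x19..0x1c] <- [55 06 51 78]
query mem[0x00]=0x52, mem[0x1e]=0x78, mem[0x0e]=0x51, mem[0x1b]=0x51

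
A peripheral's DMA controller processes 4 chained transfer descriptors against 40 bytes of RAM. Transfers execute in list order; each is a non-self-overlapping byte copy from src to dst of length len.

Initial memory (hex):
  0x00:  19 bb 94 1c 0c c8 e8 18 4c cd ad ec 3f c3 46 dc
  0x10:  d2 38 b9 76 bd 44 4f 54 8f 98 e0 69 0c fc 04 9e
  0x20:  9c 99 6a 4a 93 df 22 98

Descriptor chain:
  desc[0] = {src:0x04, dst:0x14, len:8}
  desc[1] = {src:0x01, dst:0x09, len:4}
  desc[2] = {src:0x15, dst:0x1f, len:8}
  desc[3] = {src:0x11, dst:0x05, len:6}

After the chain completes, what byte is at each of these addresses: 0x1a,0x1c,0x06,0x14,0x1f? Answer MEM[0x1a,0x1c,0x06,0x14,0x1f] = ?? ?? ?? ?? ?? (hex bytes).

[0] 0x04->0x14 len=8 : 0c c8 e8 18 4c cd ad ec
[1] 0x01->0x09 len=4 : bb 94 1c 0c
[2] 0x15->0x1f len=8 : c8 e8 18 4c cd ad ec 0c
[3] 0x11->0x05 len=6 : 38 b9 76 0c c8 e8
query mem[0x1a]=0xad, mem[0x1c]=0x0c, mem[0x06]=0xb9, mem[0x14]=0x0c, mem[0x1f]=0xc8

MEM[0x1a,0x1c,0x06,0x14,0x1f] = ad 0c b9 0c c8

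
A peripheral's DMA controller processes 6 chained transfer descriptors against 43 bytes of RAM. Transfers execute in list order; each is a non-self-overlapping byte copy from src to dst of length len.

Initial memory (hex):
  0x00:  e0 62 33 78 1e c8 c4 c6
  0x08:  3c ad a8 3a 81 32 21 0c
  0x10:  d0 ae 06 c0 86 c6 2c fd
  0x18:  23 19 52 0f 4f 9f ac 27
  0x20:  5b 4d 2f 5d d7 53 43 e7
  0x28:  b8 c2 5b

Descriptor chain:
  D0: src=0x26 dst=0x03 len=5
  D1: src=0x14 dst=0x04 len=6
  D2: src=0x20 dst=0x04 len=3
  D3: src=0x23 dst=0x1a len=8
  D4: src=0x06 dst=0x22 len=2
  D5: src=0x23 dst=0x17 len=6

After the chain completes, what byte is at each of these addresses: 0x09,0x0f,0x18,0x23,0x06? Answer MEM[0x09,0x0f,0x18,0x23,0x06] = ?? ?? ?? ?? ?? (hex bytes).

MEM[0x09,0x0f,0x18,0x23,0x06] = 19 0c d7 fd 2f

  after D0: wrote 5B at 0x03 = 43e7b8c25b
  after D1: wrote 6B at 0x04 = 86c62cfd2319
  after D2: wrote 3B at 0x04 = 5b4d2f
  after D3: wrote 8B at 0x1a = 5dd75343e7b8c25b
  after D4: wrote 2B at 0x22 = 2ffd
  after D5: wrote 6B at 0x17 = fdd75343e7b8
query mem[0x09]=0x19, mem[0x0f]=0x0c, mem[0x18]=0xd7, mem[0x23]=0xfd, mem[0x06]=0x2f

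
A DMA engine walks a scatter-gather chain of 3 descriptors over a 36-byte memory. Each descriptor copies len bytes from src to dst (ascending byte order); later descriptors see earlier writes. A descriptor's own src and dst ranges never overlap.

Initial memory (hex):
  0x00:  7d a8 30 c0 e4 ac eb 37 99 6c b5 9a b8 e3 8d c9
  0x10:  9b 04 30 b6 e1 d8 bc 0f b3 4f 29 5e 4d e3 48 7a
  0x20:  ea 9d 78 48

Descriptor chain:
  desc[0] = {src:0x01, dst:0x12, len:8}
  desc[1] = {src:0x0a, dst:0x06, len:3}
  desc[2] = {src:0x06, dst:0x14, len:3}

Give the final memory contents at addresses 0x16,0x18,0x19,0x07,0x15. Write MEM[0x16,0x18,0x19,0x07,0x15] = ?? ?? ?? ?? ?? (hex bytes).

MEM[0x16,0x18,0x19,0x07,0x15] = b8 37 99 9a 9a

D0: mem[0x12..0x19] <- [a8 30 c0 e4 ac eb 37 99]
D1: mem[0x06..0x08] <- [b5 9a b8]
D2: mem[0x14..0x16] <- [b5 9a b8]
query mem[0x16]=0xb8, mem[0x18]=0x37, mem[0x19]=0x99, mem[0x07]=0x9a, mem[0x15]=0x9a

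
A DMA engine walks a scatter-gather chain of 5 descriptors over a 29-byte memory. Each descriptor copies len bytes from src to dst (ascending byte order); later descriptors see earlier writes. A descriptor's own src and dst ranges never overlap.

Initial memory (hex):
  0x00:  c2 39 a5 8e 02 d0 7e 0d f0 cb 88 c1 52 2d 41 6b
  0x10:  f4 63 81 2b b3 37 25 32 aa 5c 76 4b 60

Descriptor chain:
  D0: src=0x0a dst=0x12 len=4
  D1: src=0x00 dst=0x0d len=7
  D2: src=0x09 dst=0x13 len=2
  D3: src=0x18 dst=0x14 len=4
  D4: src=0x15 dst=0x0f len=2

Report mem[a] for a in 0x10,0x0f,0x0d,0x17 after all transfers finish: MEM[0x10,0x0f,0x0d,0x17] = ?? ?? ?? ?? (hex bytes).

#0 dst[0x12+4] := {0x88,0xc1,0x52,0x2d}
#1 dst[0x0d+7] := {0xc2,0x39,0xa5,0x8e,0x02,0xd0,0x7e}
#2 dst[0x13+2] := {0xcb,0x88}
#3 dst[0x14+4] := {0xaa,0x5c,0x76,0x4b}
#4 dst[0x0f+2] := {0x5c,0x76}
query mem[0x10]=0x76, mem[0x0f]=0x5c, mem[0x0d]=0xc2, mem[0x17]=0x4b

MEM[0x10,0x0f,0x0d,0x17] = 76 5c c2 4b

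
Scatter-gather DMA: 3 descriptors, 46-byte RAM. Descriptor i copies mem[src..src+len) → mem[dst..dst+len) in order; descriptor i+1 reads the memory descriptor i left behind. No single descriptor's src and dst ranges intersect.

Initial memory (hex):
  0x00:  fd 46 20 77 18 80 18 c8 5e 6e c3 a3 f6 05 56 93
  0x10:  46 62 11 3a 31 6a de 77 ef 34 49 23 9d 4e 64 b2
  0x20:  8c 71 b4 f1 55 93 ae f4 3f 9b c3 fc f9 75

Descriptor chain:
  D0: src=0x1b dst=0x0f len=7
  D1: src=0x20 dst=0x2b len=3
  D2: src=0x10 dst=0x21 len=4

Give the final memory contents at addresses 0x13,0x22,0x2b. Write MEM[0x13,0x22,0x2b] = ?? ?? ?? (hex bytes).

MEM[0x13,0x22,0x2b] = b2 4e 8c

#0 dst[0x0f+7] := {0x23,0x9d,0x4e,0x64,0xb2,0x8c,0x71}
#1 dst[0x2b+3] := {0x8c,0x71,0xb4}
#2 dst[0x21+4] := {0x9d,0x4e,0x64,0xb2}
query mem[0x13]=0xb2, mem[0x22]=0x4e, mem[0x2b]=0x8c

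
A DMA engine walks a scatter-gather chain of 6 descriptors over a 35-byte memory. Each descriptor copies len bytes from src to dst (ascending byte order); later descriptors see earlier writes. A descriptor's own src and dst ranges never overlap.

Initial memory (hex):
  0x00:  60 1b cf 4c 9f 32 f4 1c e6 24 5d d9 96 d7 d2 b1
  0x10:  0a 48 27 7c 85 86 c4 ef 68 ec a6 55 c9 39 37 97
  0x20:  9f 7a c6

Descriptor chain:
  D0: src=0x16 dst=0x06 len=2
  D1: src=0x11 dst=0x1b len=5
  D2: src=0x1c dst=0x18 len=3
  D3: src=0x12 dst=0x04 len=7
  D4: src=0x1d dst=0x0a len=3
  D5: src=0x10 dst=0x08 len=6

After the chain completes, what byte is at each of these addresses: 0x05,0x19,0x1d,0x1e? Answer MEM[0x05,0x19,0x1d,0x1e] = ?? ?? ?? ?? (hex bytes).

  after D0: wrote 2B at 0x06 = c4ef
  after D1: wrote 5B at 0x1b = 48277c8586
  after D2: wrote 3B at 0x18 = 277c85
  after D3: wrote 7B at 0x04 = 277c8586c4ef27
  after D4: wrote 3B at 0x0a = 7c8586
  after D5: wrote 6B at 0x08 = 0a48277c8586
query mem[0x05]=0x7c, mem[0x19]=0x7c, mem[0x1d]=0x7c, mem[0x1e]=0x85

MEM[0x05,0x19,0x1d,0x1e] = 7c 7c 7c 85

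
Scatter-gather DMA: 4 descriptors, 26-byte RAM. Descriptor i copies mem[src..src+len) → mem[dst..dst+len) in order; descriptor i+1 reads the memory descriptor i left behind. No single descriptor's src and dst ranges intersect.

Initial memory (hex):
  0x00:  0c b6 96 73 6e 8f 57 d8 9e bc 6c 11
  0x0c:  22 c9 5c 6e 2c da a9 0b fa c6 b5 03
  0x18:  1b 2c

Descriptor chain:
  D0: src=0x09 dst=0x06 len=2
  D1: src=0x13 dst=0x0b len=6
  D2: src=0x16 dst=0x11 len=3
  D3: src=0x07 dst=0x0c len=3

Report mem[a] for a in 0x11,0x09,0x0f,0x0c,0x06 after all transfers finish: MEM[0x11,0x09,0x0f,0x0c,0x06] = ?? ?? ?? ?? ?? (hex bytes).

MEM[0x11,0x09,0x0f,0x0c,0x06] = b5 bc 03 6c bc

#0 dst[0x06+2] := {0xbc,0x6c}
#1 dst[0x0b+6] := {0x0b,0xfa,0xc6,0xb5,0x03,0x1b}
#2 dst[0x11+3] := {0xb5,0x03,0x1b}
#3 dst[0x0c+3] := {0x6c,0x9e,0xbc}
query mem[0x11]=0xb5, mem[0x09]=0xbc, mem[0x0f]=0x03, mem[0x0c]=0x6c, mem[0x06]=0xbc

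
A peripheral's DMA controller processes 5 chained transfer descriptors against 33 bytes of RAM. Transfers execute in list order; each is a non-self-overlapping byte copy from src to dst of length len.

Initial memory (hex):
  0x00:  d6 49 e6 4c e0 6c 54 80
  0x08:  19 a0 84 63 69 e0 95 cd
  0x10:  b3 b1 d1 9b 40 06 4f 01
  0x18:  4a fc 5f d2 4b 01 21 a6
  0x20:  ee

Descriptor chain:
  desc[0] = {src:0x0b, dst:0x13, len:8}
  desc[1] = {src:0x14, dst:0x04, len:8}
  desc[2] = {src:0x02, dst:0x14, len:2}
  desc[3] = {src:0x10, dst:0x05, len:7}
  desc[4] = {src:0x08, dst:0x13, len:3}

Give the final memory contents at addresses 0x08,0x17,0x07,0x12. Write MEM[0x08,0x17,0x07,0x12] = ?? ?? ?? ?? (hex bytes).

[0] 0x0b->0x13 len=8 : 63 69 e0 95 cd b3 b1 d1
[1] 0x14->0x04 len=8 : 69 e0 95 cd b3 b1 d1 d2
[2] 0x02->0x14 len=2 : e6 4c
[3] 0x10->0x05 len=7 : b3 b1 d1 63 e6 4c 95
[4] 0x08->0x13 len=3 : 63 e6 4c
query mem[0x08]=0x63, mem[0x17]=0xcd, mem[0x07]=0xd1, mem[0x12]=0xd1

MEM[0x08,0x17,0x07,0x12] = 63 cd d1 d1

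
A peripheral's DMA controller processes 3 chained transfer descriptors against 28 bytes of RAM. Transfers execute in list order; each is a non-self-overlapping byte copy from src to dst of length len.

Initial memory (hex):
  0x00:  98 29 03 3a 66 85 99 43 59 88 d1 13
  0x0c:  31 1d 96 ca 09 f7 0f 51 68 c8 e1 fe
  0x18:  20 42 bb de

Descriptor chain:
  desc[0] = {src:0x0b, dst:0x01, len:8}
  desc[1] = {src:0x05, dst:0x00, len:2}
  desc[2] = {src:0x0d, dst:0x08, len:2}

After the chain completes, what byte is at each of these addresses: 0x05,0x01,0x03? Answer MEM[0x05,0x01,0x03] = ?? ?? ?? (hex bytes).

#0 dst[0x01+8] := {0x13,0x31,0x1d,0x96,0xca,0x09,0xf7,0x0f}
#1 dst[0x00+2] := {0xca,0x09}
#2 dst[0x08+2] := {0x1d,0x96}
query mem[0x05]=0xca, mem[0x01]=0x09, mem[0x03]=0x1d

MEM[0x05,0x01,0x03] = ca 09 1d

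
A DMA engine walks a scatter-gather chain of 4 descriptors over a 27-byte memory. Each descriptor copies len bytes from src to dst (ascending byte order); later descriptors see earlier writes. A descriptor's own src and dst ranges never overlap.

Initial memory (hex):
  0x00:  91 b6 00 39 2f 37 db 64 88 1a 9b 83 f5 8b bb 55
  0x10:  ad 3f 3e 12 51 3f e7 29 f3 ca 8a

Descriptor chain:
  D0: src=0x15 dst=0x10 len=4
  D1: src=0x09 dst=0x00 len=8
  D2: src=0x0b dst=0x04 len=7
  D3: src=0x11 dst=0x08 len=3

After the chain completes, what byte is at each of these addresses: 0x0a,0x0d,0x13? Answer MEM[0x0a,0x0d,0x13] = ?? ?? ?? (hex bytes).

D0: mem[0x10..0x13] <- [3f e7 29 f3]
D1: mem[0x00..0x07] <- [1a 9b 83 f5 8b bb 55 3f]
D2: mem[0x04..0x0a] <- [83 f5 8b bb 55 3f e7]
D3: mem[0x08..0x0a] <- [e7 29 f3]
query mem[0x0a]=0xf3, mem[0x0d]=0x8b, mem[0x13]=0xf3

MEM[0x0a,0x0d,0x13] = f3 8b f3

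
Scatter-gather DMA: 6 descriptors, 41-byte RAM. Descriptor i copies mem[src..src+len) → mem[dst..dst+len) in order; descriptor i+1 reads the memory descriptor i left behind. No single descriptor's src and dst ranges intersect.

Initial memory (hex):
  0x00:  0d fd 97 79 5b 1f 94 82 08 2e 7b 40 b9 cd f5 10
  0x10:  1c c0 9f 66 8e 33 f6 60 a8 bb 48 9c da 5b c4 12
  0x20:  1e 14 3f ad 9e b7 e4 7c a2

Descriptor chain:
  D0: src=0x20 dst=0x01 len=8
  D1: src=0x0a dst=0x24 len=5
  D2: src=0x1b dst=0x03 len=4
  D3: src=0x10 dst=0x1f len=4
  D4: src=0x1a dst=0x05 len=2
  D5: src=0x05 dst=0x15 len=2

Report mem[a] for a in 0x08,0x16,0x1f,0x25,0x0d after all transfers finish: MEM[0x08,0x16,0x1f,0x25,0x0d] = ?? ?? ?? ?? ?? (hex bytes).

MEM[0x08,0x16,0x1f,0x25,0x0d] = 7c 9c 1c 40 cd

D0: mem[0x01..0x08] <- [1e 14 3f ad 9e b7 e4 7c]
D1: mem[0x24..0x28] <- [7b 40 b9 cd f5]
D2: mem[0x03..0x06] <- [9c da 5b c4]
D3: mem[0x1f..0x22] <- [1c c0 9f 66]
D4: mem[0x05..0x06] <- [48 9c]
D5: mem[0x15..0x16] <- [48 9c]
query mem[0x08]=0x7c, mem[0x16]=0x9c, mem[0x1f]=0x1c, mem[0x25]=0x40, mem[0x0d]=0xcd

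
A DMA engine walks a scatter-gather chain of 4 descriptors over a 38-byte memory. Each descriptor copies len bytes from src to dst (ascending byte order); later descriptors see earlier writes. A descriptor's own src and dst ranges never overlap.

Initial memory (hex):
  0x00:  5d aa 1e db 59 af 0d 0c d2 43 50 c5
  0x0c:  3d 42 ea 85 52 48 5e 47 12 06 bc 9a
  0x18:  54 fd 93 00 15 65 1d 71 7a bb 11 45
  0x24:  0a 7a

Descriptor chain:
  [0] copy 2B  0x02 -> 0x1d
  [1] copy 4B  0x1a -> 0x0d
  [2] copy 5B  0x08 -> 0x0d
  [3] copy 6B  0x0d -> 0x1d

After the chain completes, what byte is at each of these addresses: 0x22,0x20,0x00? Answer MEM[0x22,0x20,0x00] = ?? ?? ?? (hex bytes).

MEM[0x22,0x20,0x00] = 5e c5 5d

#0 dst[0x1d+2] := {0x1e,0xdb}
#1 dst[0x0d+4] := {0x93,0x00,0x15,0x1e}
#2 dst[0x0d+5] := {0xd2,0x43,0x50,0xc5,0x3d}
#3 dst[0x1d+6] := {0xd2,0x43,0x50,0xc5,0x3d,0x5e}
query mem[0x22]=0x5e, mem[0x20]=0xc5, mem[0x00]=0x5d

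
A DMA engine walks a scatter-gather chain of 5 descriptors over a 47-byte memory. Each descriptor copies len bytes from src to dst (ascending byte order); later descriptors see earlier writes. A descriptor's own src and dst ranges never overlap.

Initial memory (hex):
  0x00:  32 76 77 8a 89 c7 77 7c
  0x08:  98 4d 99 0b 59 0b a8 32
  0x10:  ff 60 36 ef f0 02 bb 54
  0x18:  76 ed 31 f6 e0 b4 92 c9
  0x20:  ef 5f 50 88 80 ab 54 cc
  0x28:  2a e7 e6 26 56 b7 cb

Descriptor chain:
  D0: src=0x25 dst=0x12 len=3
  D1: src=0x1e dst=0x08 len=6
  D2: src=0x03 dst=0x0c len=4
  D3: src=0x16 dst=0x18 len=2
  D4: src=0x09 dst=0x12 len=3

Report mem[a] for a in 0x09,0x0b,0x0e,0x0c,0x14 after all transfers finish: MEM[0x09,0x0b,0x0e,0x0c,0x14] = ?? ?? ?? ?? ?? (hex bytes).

  after D0: wrote 3B at 0x12 = ab54cc
  after D1: wrote 6B at 0x08 = 92c9ef5f5088
  after D2: wrote 4B at 0x0c = 8a89c777
  after D3: wrote 2B at 0x18 = bb54
  after D4: wrote 3B at 0x12 = c9ef5f
query mem[0x09]=0xc9, mem[0x0b]=0x5f, mem[0x0e]=0xc7, mem[0x0c]=0x8a, mem[0x14]=0x5f

MEM[0x09,0x0b,0x0e,0x0c,0x14] = c9 5f c7 8a 5f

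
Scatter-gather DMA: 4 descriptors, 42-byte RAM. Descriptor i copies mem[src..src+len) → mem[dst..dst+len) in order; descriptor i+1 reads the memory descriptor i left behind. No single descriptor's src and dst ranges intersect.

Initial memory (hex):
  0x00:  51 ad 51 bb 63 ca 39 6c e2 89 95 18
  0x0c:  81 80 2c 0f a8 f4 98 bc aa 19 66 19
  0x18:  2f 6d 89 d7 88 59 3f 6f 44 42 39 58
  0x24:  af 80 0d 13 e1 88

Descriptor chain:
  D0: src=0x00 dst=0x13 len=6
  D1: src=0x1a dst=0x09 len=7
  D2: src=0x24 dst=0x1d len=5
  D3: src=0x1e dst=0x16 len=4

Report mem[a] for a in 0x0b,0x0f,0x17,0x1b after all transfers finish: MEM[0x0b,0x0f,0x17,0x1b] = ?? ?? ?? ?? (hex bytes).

#0 dst[0x13+6] := {0x51,0xad,0x51,0xbb,0x63,0xca}
#1 dst[0x09+7] := {0x89,0xd7,0x88,0x59,0x3f,0x6f,0x44}
#2 dst[0x1d+5] := {0xaf,0x80,0x0d,0x13,0xe1}
#3 dst[0x16+4] := {0x80,0x0d,0x13,0xe1}
query mem[0x0b]=0x88, mem[0x0f]=0x44, mem[0x17]=0x0d, mem[0x1b]=0xd7

MEM[0x0b,0x0f,0x17,0x1b] = 88 44 0d d7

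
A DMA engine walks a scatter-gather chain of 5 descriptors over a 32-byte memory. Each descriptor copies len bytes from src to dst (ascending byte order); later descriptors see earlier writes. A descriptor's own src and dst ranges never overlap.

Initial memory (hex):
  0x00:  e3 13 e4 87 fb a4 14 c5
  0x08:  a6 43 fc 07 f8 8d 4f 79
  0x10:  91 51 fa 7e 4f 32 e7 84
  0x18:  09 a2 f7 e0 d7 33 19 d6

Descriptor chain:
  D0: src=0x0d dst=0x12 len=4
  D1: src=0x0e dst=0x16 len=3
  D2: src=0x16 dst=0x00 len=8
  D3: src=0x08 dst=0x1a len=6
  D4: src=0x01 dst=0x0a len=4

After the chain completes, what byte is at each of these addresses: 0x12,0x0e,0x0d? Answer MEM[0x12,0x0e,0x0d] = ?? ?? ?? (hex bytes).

#0 dst[0x12+4] := {0x8d,0x4f,0x79,0x91}
#1 dst[0x16+3] := {0x4f,0x79,0x91}
#2 dst[0x00+8] := {0x4f,0x79,0x91,0xa2,0xf7,0xe0,0xd7,0x33}
#3 dst[0x1a+6] := {0xa6,0x43,0xfc,0x07,0xf8,0x8d}
#4 dst[0x0a+4] := {0x79,0x91,0xa2,0xf7}
query mem[0x12]=0x8d, mem[0x0e]=0x4f, mem[0x0d]=0xf7

MEM[0x12,0x0e,0x0d] = 8d 4f f7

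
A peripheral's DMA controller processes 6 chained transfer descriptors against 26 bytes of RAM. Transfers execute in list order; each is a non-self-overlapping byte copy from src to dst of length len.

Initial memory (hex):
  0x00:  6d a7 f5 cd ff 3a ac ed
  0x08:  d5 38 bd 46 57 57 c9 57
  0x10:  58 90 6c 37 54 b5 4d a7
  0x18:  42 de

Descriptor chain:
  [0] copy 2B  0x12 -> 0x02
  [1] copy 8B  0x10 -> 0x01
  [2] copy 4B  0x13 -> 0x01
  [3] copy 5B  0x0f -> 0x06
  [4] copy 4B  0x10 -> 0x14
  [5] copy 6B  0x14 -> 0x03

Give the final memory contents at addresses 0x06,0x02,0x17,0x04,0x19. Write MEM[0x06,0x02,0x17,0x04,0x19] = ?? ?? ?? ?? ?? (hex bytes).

#0 dst[0x02+2] := {0x6c,0x37}
#1 dst[0x01+8] := {0x58,0x90,0x6c,0x37,0x54,0xb5,0x4d,0xa7}
#2 dst[0x01+4] := {0x37,0x54,0xb5,0x4d}
#3 dst[0x06+5] := {0x57,0x58,0x90,0x6c,0x37}
#4 dst[0x14+4] := {0x58,0x90,0x6c,0x37}
#5 dst[0x03+6] := {0x58,0x90,0x6c,0x37,0x42,0xde}
query mem[0x06]=0x37, mem[0x02]=0x54, mem[0x17]=0x37, mem[0x04]=0x90, mem[0x19]=0xde

MEM[0x06,0x02,0x17,0x04,0x19] = 37 54 37 90 de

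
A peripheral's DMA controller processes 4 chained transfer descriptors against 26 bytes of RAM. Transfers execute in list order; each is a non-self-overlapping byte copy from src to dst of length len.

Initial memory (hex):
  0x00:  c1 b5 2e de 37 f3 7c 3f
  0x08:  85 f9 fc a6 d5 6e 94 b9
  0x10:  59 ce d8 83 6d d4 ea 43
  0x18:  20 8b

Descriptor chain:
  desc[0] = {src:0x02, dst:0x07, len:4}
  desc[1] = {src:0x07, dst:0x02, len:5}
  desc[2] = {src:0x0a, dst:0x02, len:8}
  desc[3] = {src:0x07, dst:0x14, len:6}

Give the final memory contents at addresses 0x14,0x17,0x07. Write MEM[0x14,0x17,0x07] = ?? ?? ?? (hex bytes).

MEM[0x14,0x17,0x07] = b9 f3 b9

  after D0: wrote 4B at 0x07 = 2ede37f3
  after D1: wrote 5B at 0x02 = 2ede37f3a6
  after D2: wrote 8B at 0x02 = f3a6d56e94b959ce
  after D3: wrote 6B at 0x14 = b959cef3a6d5
query mem[0x14]=0xb9, mem[0x17]=0xf3, mem[0x07]=0xb9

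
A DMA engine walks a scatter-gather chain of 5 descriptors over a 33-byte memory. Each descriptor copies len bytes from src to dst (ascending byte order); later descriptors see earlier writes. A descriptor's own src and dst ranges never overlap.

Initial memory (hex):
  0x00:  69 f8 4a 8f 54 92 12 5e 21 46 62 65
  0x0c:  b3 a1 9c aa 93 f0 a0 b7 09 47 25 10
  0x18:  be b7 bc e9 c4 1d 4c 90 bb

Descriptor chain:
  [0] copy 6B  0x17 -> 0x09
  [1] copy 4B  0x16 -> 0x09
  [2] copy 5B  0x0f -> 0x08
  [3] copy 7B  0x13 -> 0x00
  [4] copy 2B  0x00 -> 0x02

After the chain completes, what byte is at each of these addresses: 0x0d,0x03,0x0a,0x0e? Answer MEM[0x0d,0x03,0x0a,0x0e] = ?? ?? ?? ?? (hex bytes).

MEM[0x0d,0x03,0x0a,0x0e] = e9 09 f0 c4

  after D0: wrote 6B at 0x09 = 10beb7bce9c4
  after D1: wrote 4B at 0x09 = 2510beb7
  after D2: wrote 5B at 0x08 = aa93f0a0b7
  after D3: wrote 7B at 0x00 = b709472510beb7
  after D4: wrote 2B at 0x02 = b709
query mem[0x0d]=0xe9, mem[0x03]=0x09, mem[0x0a]=0xf0, mem[0x0e]=0xc4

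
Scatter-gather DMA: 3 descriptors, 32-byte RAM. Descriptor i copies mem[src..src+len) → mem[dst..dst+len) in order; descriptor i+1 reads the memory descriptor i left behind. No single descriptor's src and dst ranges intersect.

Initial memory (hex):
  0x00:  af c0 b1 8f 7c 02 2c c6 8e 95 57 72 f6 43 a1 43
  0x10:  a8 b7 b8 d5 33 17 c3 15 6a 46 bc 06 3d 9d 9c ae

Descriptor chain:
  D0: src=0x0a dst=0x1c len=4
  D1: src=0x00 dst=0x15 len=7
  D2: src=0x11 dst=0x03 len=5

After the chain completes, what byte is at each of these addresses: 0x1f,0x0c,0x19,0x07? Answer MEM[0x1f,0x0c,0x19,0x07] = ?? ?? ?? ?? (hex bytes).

MEM[0x1f,0x0c,0x19,0x07] = 43 f6 7c af

D0: mem[0x1c..0x1f] <- [57 72 f6 43]
D1: mem[0x15..0x1b] <- [af c0 b1 8f 7c 02 2c]
D2: mem[0x03..0x07] <- [b7 b8 d5 33 af]
query mem[0x1f]=0x43, mem[0x0c]=0xf6, mem[0x19]=0x7c, mem[0x07]=0xaf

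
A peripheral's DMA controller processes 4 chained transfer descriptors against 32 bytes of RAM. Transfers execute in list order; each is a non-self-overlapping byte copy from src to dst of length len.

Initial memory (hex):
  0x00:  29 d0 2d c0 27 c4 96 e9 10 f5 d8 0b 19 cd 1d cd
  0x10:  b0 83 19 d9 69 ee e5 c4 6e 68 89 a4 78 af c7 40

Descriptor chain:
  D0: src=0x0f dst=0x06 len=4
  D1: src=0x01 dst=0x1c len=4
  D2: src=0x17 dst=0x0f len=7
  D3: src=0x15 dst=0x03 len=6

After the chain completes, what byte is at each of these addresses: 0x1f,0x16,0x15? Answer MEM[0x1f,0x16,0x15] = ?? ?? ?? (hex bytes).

MEM[0x1f,0x16,0x15] = 27 e5 2d

#0 dst[0x06+4] := {0xcd,0xb0,0x83,0x19}
#1 dst[0x1c+4] := {0xd0,0x2d,0xc0,0x27}
#2 dst[0x0f+7] := {0xc4,0x6e,0x68,0x89,0xa4,0xd0,0x2d}
#3 dst[0x03+6] := {0x2d,0xe5,0xc4,0x6e,0x68,0x89}
query mem[0x1f]=0x27, mem[0x16]=0xe5, mem[0x15]=0x2d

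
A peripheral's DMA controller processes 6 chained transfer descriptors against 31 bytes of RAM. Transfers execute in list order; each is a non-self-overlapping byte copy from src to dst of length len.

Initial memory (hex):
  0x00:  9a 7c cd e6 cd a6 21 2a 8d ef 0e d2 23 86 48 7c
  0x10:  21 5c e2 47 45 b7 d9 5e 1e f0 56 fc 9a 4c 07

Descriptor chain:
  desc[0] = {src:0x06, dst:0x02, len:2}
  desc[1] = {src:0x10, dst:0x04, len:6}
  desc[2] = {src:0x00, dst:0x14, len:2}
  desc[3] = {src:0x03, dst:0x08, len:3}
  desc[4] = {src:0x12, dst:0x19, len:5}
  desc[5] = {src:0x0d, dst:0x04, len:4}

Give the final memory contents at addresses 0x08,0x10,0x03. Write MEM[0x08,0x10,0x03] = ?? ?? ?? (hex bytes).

MEM[0x08,0x10,0x03] = 2a 21 2a

  after D0: wrote 2B at 0x02 = 212a
  after D1: wrote 6B at 0x04 = 215ce24745b7
  after D2: wrote 2B at 0x14 = 9a7c
  after D3: wrote 3B at 0x08 = 2a215c
  after D4: wrote 5B at 0x19 = e2479a7cd9
  after D5: wrote 4B at 0x04 = 86487c21
query mem[0x08]=0x2a, mem[0x10]=0x21, mem[0x03]=0x2a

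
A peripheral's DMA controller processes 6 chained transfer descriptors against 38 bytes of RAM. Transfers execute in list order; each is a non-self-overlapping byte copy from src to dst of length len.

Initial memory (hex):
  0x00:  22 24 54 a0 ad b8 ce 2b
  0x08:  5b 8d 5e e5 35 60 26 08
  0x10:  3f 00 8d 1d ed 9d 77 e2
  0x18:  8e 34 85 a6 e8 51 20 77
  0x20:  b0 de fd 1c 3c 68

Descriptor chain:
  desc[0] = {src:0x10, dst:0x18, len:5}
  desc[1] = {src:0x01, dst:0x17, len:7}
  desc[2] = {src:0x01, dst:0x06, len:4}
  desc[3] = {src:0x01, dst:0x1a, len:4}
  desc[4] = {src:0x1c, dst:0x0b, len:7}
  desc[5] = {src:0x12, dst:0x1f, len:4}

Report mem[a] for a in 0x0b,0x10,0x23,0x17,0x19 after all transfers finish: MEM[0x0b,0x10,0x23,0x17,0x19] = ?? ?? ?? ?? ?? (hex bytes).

  after D0: wrote 5B at 0x18 = 3f008d1ded
  after D1: wrote 7B at 0x17 = 2454a0adb8ce2b
  after D2: wrote 4B at 0x06 = 2454a0ad
  after D3: wrote 4B at 0x1a = 2454a0ad
  after D4: wrote 7B at 0x0b = a0ad2077b0defd
  after D5: wrote 4B at 0x1f = 8d1ded9d
query mem[0x0b]=0xa0, mem[0x10]=0xde, mem[0x23]=0x1c, mem[0x17]=0x24, mem[0x19]=0xa0

MEM[0x0b,0x10,0x23,0x17,0x19] = a0 de 1c 24 a0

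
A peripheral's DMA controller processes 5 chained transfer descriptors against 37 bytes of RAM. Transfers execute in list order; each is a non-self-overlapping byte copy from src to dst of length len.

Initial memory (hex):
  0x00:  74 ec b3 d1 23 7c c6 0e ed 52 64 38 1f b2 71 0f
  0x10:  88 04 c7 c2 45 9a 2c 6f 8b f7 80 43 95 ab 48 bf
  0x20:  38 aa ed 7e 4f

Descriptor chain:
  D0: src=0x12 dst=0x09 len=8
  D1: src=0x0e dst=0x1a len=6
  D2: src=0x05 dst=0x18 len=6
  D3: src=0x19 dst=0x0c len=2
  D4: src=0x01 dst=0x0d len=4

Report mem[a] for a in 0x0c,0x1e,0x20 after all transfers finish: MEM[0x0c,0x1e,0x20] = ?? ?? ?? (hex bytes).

D0: mem[0x09..0x10] <- [c7 c2 45 9a 2c 6f 8b f7]
D1: mem[0x1a..0x1f] <- [6f 8b f7 04 c7 c2]
D2: mem[0x18..0x1d] <- [7c c6 0e ed c7 c2]
D3: mem[0x0c..0x0d] <- [c6 0e]
D4: mem[0x0d..0x10] <- [ec b3 d1 23]
query mem[0x0c]=0xc6, mem[0x1e]=0xc7, mem[0x20]=0x38

MEM[0x0c,0x1e,0x20] = c6 c7 38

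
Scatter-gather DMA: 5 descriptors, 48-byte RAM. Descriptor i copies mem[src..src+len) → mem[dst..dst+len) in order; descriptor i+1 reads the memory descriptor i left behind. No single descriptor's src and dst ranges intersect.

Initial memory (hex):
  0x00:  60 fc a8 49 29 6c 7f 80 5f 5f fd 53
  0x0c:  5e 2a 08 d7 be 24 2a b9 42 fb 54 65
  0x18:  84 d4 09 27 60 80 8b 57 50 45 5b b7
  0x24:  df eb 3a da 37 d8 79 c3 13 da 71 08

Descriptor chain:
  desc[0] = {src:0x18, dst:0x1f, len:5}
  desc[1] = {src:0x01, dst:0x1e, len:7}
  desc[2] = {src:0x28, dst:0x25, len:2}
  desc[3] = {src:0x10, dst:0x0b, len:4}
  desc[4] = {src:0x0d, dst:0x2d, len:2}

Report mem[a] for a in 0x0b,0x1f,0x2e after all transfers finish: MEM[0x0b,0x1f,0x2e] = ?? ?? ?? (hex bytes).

  after D0: wrote 5B at 0x1f = 84d4092760
  after D1: wrote 7B at 0x1e = fca849296c7f80
  after D2: wrote 2B at 0x25 = 37d8
  after D3: wrote 4B at 0x0b = be242ab9
  after D4: wrote 2B at 0x2d = 2ab9
query mem[0x0b]=0xbe, mem[0x1f]=0xa8, mem[0x2e]=0xb9

MEM[0x0b,0x1f,0x2e] = be a8 b9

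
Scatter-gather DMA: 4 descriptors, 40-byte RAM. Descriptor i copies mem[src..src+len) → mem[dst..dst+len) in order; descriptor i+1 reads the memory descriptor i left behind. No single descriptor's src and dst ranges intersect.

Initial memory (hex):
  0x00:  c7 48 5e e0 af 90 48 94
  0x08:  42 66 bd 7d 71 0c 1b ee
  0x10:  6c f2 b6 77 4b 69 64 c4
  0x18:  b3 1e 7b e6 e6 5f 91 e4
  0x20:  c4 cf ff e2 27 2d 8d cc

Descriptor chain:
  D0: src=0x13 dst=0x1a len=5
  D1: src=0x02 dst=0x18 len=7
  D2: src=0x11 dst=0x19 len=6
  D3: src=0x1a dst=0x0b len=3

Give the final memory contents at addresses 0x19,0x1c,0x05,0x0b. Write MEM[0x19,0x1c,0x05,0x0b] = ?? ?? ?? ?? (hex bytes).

MEM[0x19,0x1c,0x05,0x0b] = f2 4b 90 b6

  after D0: wrote 5B at 0x1a = 774b6964c4
  after D1: wrote 7B at 0x18 = 5ee0af90489442
  after D2: wrote 6B at 0x19 = f2b6774b6964
  after D3: wrote 3B at 0x0b = b6774b
query mem[0x19]=0xf2, mem[0x1c]=0x4b, mem[0x05]=0x90, mem[0x0b]=0xb6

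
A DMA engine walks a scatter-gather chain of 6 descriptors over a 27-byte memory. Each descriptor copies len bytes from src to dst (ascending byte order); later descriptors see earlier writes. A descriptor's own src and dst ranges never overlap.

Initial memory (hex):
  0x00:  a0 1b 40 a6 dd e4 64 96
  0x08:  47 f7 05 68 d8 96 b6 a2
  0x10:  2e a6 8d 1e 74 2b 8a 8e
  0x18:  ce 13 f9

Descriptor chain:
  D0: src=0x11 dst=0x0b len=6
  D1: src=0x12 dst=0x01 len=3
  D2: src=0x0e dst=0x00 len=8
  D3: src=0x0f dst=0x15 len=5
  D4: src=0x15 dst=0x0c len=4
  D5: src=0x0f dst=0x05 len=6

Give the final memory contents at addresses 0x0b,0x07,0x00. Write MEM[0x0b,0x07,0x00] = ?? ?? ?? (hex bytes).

  after D0: wrote 6B at 0x0b = a68d1e742b8a
  after D1: wrote 3B at 0x01 = 8d1e74
  after D2: wrote 8B at 0x00 = 742b8aa68d1e742b
  after D3: wrote 5B at 0x15 = 2b8aa68d1e
  after D4: wrote 4B at 0x0c = 2b8aa68d
  after D5: wrote 6B at 0x05 = 8d8aa68d1e74
query mem[0x0b]=0xa6, mem[0x07]=0xa6, mem[0x00]=0x74

MEM[0x0b,0x07,0x00] = a6 a6 74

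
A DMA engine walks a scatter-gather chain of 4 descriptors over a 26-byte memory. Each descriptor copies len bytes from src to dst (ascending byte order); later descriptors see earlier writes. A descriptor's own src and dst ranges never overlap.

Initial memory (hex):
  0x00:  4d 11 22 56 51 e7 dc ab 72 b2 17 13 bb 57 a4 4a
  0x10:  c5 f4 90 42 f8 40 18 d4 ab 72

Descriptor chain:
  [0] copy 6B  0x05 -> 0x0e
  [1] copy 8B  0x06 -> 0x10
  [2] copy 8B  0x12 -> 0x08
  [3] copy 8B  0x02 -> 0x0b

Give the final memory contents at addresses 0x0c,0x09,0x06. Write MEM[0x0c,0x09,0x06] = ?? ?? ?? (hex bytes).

MEM[0x0c,0x09,0x06] = 56 b2 dc

D0: mem[0x0e..0x13] <- [e7 dc ab 72 b2 17]
D1: mem[0x10..0x17] <- [dc ab 72 b2 17 13 bb 57]
D2: mem[0x08..0x0f] <- [72 b2 17 13 bb 57 ab 72]
D3: mem[0x0b..0x12] <- [22 56 51 e7 dc ab 72 b2]
query mem[0x0c]=0x56, mem[0x09]=0xb2, mem[0x06]=0xdc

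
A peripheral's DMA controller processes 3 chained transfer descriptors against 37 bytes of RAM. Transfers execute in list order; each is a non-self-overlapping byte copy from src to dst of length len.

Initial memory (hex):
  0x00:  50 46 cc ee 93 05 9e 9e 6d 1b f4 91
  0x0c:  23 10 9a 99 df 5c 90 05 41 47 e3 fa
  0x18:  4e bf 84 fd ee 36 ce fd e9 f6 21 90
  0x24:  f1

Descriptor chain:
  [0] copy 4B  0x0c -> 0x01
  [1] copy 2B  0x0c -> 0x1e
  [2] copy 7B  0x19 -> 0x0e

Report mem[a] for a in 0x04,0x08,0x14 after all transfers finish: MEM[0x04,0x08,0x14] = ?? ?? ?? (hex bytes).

MEM[0x04,0x08,0x14] = 99 6d 10

D0: mem[0x01..0x04] <- [23 10 9a 99]
D1: mem[0x1e..0x1f] <- [23 10]
D2: mem[0x0e..0x14] <- [bf 84 fd ee 36 23 10]
query mem[0x04]=0x99, mem[0x08]=0x6d, mem[0x14]=0x10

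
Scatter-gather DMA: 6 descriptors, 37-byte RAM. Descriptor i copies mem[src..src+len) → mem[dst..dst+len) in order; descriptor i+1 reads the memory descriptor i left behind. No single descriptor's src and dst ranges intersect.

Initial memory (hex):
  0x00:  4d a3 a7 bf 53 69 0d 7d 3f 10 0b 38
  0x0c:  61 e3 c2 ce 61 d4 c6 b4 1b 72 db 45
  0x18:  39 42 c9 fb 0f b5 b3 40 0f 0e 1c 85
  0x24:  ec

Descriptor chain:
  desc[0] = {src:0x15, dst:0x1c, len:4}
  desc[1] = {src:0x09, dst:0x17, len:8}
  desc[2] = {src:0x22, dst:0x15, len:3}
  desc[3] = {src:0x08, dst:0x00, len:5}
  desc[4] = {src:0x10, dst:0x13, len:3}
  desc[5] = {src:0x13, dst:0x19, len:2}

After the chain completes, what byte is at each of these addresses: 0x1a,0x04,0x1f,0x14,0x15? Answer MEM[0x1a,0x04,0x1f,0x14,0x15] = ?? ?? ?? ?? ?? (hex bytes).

MEM[0x1a,0x04,0x1f,0x14,0x15] = d4 61 39 d4 c6

[0] 0x15->0x1c len=4 : 72 db 45 39
[1] 0x09->0x17 len=8 : 10 0b 38 61 e3 c2 ce 61
[2] 0x22->0x15 len=3 : 1c 85 ec
[3] 0x08->0x00 len=5 : 3f 10 0b 38 61
[4] 0x10->0x13 len=3 : 61 d4 c6
[5] 0x13->0x19 len=2 : 61 d4
query mem[0x1a]=0xd4, mem[0x04]=0x61, mem[0x1f]=0x39, mem[0x14]=0xd4, mem[0x15]=0xc6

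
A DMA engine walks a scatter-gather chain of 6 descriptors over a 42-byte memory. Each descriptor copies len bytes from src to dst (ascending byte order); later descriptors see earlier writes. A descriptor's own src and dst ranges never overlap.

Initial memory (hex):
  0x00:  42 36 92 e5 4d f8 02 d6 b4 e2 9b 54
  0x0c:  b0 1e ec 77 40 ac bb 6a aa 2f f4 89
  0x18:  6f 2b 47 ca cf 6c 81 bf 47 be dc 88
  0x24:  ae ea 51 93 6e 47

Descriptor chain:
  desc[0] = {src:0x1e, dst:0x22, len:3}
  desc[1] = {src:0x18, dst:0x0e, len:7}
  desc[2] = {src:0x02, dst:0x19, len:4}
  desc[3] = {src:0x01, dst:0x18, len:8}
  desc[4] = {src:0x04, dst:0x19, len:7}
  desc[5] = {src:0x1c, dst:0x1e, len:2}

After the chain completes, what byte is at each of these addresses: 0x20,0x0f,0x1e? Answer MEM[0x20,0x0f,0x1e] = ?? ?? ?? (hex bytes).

D0: mem[0x22..0x24] <- [81 bf 47]
D1: mem[0x0e..0x14] <- [6f 2b 47 ca cf 6c 81]
D2: mem[0x19..0x1c] <- [92 e5 4d f8]
D3: mem[0x18..0x1f] <- [36 92 e5 4d f8 02 d6 b4]
D4: mem[0x19..0x1f] <- [4d f8 02 d6 b4 e2 9b]
D5: mem[0x1e..0x1f] <- [d6 b4]
query mem[0x20]=0x47, mem[0x0f]=0x2b, mem[0x1e]=0xd6

MEM[0x20,0x0f,0x1e] = 47 2b d6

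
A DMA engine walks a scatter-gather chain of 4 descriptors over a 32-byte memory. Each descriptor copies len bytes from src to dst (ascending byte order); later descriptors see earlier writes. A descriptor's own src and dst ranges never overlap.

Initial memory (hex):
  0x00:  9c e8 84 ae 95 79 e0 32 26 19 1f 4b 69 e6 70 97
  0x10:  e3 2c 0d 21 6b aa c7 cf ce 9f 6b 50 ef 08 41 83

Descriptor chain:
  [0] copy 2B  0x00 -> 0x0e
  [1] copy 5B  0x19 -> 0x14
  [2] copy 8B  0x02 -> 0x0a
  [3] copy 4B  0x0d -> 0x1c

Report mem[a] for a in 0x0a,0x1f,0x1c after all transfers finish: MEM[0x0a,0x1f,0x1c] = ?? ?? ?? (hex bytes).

MEM[0x0a,0x1f,0x1c] = 84 26 79

  after D0: wrote 2B at 0x0e = 9ce8
  after D1: wrote 5B at 0x14 = 9f6b50ef08
  after D2: wrote 8B at 0x0a = 84ae9579e0322619
  after D3: wrote 4B at 0x1c = 79e03226
query mem[0x0a]=0x84, mem[0x1f]=0x26, mem[0x1c]=0x79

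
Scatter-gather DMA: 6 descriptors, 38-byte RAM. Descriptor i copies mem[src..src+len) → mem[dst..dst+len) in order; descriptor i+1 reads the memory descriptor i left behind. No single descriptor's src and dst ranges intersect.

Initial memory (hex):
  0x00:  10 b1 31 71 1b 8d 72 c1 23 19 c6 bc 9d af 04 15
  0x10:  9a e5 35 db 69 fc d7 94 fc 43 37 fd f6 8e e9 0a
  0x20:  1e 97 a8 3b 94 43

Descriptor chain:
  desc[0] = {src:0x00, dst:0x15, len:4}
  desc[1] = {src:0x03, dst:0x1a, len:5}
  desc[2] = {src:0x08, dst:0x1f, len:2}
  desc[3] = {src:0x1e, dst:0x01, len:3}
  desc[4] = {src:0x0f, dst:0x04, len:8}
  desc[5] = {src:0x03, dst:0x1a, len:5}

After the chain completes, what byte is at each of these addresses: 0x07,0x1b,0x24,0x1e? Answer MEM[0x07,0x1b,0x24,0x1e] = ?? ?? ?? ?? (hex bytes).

MEM[0x07,0x1b,0x24,0x1e] = 35 15 94 35

D0: mem[0x15..0x18] <- [10 b1 31 71]
D1: mem[0x1a..0x1e] <- [71 1b 8d 72 c1]
D2: mem[0x1f..0x20] <- [23 19]
D3: mem[0x01..0x03] <- [c1 23 19]
D4: mem[0x04..0x0b] <- [15 9a e5 35 db 69 10 b1]
D5: mem[0x1a..0x1e] <- [19 15 9a e5 35]
query mem[0x07]=0x35, mem[0x1b]=0x15, mem[0x24]=0x94, mem[0x1e]=0x35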